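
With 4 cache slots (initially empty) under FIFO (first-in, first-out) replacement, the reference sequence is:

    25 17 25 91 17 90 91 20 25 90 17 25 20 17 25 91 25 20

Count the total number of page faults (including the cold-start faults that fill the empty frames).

25 → miss, frames [25]
17 → miss, frames [25, 17]
25 → hit
91 → miss, frames [25, 17, 91]
17 → hit
90 → miss, frames [25, 17, 91, 90]
91 → hit
20 → miss, evict 25, frames [17, 91, 90, 20]
25 → miss, evict 17, frames [91, 90, 20, 25]
90 → hit
17 → miss, evict 91, frames [90, 20, 25, 17]
25 → hit
20 → hit
17 → hit
25 → hit
91 → miss, evict 90, frames [20, 25, 17, 91]
25 → hit
20 → hit
Page faults: 8.

8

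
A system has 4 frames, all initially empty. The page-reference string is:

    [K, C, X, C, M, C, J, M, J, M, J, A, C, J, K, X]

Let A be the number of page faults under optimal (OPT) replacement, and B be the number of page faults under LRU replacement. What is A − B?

Under OPT: F F F . F . F . . . . F . . . F → 7 faults.
Under LRU: F F F . F . F . . . . F . . F F → 8 faults.
A − B = 7 − 8 = -1.

-1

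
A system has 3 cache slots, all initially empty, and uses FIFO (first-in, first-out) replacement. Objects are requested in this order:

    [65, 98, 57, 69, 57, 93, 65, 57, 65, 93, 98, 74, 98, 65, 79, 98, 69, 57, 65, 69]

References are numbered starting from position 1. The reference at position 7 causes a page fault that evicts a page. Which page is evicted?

57

pos 1: 65: fault, frames (65)
pos 2: 98: fault, frames (65 98)
pos 3: 57: fault, frames (65 98 57)
pos 4: 69: fault, evict 65, frames (98 57 69)
pos 5: 57: hit
pos 6: 93: fault, evict 98, frames (57 69 93)
pos 7: 65: fault, evict 57, frames (69 93 65)
At position 7, page 57 is evicted.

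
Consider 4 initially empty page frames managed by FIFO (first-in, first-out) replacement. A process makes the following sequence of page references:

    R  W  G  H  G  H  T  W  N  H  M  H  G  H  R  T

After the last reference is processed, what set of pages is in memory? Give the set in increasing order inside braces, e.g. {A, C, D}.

R -> miss, frames (R)
W -> miss, frames (R W)
G -> miss, frames (R W G)
H -> miss, frames (R W G H)
G -> hit
H -> hit
T -> miss, evict R, frames (W G H T)
W -> hit
N -> miss, evict W, frames (G H T N)
H -> hit
M -> miss, evict G, frames (H T N M)
H -> hit
G -> miss, evict H, frames (T N M G)
H -> miss, evict T, frames (N M G H)
R -> miss, evict N, frames (M G H R)
T -> miss, evict M, frames (G H R T)

{G, H, R, T}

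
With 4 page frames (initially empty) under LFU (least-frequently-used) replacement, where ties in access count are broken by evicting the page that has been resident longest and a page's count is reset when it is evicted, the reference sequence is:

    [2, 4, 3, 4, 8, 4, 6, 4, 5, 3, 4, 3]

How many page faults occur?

7

2 -> miss, frames (2)
4 -> miss, frames (2 4)
3 -> miss, frames (2 4 3)
4 -> hit
8 -> miss, frames (2 4 3 8)
4 -> hit
6 -> miss, evict 2, frames (4 3 8 6)
4 -> hit
5 -> miss, evict 3, frames (4 8 6 5)
3 -> miss, evict 8, frames (4 6 5 3)
4 -> hit
3 -> hit
Page faults: 7.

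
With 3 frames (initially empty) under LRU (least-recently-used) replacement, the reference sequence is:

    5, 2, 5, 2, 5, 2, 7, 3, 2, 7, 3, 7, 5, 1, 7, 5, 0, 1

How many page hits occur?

5: miss, frames [5]
2: miss, frames [5, 2]
5: hit
2: hit
5: hit
2: hit
7: miss, frames [5, 2, 7]
3: miss, evict 5, frames [2, 7, 3]
2: hit
7: hit
3: hit
7: hit
5: miss, evict 2, frames [3, 7, 5]
1: miss, evict 3, frames [7, 5, 1]
7: hit
5: hit
0: miss, evict 1, frames [7, 5, 0]
1: miss, evict 7, frames [5, 0, 1]
Hits: 10.

10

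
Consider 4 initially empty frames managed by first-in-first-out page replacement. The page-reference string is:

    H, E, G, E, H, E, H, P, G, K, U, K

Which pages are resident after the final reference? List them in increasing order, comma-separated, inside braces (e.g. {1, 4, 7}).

{G, K, P, U}

H → miss, frames {H}
E → miss, frames {H,E}
G → miss, frames {H,E,G}
E → hit
H → hit
E → hit
H → hit
P → miss, frames {H,E,G,P}
G → hit
K → miss, evict H, frames {E,G,P,K}
U → miss, evict E, frames {G,P,K,U}
K → hit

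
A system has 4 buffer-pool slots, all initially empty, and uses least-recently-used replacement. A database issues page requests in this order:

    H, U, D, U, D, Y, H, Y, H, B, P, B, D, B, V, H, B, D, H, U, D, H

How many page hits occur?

H -> fault, frames {H}
U -> fault, frames {H,U}
D -> fault, frames {H,U,D}
U -> hit
D -> hit
Y -> fault, frames {H,U,D,Y}
H -> hit
Y -> hit
H -> hit
B -> fault, evict U, frames {D,Y,H,B}
P -> fault, evict D, frames {Y,H,B,P}
B -> hit
D -> fault, evict Y, frames {H,P,B,D}
B -> hit
V -> fault, evict H, frames {P,D,B,V}
H -> fault, evict P, frames {D,B,V,H}
B -> hit
D -> hit
H -> hit
U -> fault, evict V, frames {B,D,H,U}
D -> hit
H -> hit
Hits: 12.

12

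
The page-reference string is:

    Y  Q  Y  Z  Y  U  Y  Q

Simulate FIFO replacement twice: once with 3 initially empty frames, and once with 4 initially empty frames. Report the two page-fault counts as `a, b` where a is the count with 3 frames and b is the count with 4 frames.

6, 4

3 frames: F F . F . F F F → 6 faults.
4 frames: F F . F . F . . → 4 faults.
4 < 6: adding a frame reduced faults, as is typical.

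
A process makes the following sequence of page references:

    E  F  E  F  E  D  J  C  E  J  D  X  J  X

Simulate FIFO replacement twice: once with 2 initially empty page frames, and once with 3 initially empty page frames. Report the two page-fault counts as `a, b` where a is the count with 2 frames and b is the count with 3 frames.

2 frames: F F . . . F F F F F F F F . → 10 faults.
3 frames: F F . . . F F F F . F F F . → 9 faults.
9 < 10: adding a frame reduced faults, as is typical.

10, 9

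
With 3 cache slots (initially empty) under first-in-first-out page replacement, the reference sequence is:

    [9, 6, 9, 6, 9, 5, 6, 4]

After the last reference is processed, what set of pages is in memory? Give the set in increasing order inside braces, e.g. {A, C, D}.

{4, 5, 6}

9: miss, frames [9]
6: miss, frames [9, 6]
9: hit
6: hit
9: hit
5: miss, frames [9, 6, 5]
6: hit
4: miss, evict 9, frames [6, 5, 4]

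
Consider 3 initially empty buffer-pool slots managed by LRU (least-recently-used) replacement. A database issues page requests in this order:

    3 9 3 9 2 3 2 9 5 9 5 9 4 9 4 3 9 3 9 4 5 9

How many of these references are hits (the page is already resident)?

3 → fault, frames (3)
9 → fault, frames (3 9)
3 → hit
9 → hit
2 → fault, frames (3 9 2)
3 → hit
2 → hit
9 → hit
5 → fault, evict 3, frames (2 9 5)
9 → hit
5 → hit
9 → hit
4 → fault, evict 2, frames (5 9 4)
9 → hit
4 → hit
3 → fault, evict 5, frames (9 4 3)
9 → hit
3 → hit
9 → hit
4 → hit
5 → fault, evict 3, frames (9 4 5)
9 → hit
Hits: 15.

15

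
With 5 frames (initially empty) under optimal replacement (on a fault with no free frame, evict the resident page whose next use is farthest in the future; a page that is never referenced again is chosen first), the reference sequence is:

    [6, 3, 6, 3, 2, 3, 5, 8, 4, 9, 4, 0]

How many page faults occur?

8

6 → fault, frames {6}
3 → fault, frames {6,3}
6 → hit
3 → hit
2 → fault, frames {6,3,2}
3 → hit
5 → fault, frames {6,3,2,5}
8 → fault, frames {6,3,2,5,8}
4 → fault, evict 8, frames {6,3,2,5,4}
9 → fault, evict 5, frames {6,3,2,4,9}
4 → hit
0 → fault, evict 9, frames {6,3,2,4,0}
Page faults: 8.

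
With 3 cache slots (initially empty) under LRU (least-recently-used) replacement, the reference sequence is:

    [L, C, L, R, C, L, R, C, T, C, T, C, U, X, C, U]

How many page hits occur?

10

L -> miss, frames [L]
C -> miss, frames [L, C]
L -> hit
R -> miss, frames [C, L, R]
C -> hit
L -> hit
R -> hit
C -> hit
T -> miss, evict L, frames [R, C, T]
C -> hit
T -> hit
C -> hit
U -> miss, evict R, frames [T, C, U]
X -> miss, evict T, frames [C, U, X]
C -> hit
U -> hit
Hits: 10.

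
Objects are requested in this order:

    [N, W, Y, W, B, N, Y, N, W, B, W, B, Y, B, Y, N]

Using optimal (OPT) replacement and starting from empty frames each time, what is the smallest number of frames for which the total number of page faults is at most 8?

3

f=1: 16 faults
f=2: 9 faults
f=3: 6 faults
f=4: 4 faults
Smallest f with faults ≤ 8 is 3.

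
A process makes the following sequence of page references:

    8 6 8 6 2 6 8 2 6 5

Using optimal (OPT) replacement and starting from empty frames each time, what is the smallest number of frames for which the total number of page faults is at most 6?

2

f=1: 10 faults
f=2: 6 faults
f=3: 4 faults
f=4: 4 faults
Smallest f with faults ≤ 6 is 2.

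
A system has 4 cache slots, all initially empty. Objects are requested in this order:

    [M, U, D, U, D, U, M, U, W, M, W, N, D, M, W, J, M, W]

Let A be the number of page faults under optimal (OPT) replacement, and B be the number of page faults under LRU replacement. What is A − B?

Under OPT: F F F . . . . . F . . F . . . F . . → 6 faults.
Under LRU: F F F . . . . . F . . F F . . F . . → 7 faults.
A − B = 6 − 7 = -1.

-1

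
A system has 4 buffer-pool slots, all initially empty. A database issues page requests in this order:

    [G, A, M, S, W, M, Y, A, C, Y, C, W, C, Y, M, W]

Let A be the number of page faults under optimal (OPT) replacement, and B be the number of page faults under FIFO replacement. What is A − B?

Under OPT: F F F F F . F . F . . . . . . . → 7 faults.
Under FIFO: F F F F F . F F F . . . . . F F → 10 faults.
A − B = 7 − 10 = -3.

-3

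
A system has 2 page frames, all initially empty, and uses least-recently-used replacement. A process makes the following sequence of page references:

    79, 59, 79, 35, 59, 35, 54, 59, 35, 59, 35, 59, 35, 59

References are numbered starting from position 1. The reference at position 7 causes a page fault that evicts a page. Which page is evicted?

59

pos 1: 79 → miss, frames {79}
pos 2: 59 → miss, frames {79,59}
pos 3: 79 → hit
pos 4: 35 → miss, evict 59, frames {79,35}
pos 5: 59 → miss, evict 79, frames {35,59}
pos 6: 35 → hit
pos 7: 54 → miss, evict 59, frames {35,54}
At position 7, page 59 is evicted.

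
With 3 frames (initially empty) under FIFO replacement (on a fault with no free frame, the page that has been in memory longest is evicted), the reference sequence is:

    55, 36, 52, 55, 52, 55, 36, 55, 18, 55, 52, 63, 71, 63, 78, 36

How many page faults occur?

55 -> miss, frames [55]
36 -> miss, frames [55, 36]
52 -> miss, frames [55, 36, 52]
55 -> hit
52 -> hit
55 -> hit
36 -> hit
55 -> hit
18 -> miss, evict 55, frames [36, 52, 18]
55 -> miss, evict 36, frames [52, 18, 55]
52 -> hit
63 -> miss, evict 52, frames [18, 55, 63]
71 -> miss, evict 18, frames [55, 63, 71]
63 -> hit
78 -> miss, evict 55, frames [63, 71, 78]
36 -> miss, evict 63, frames [71, 78, 36]
Page faults: 9.

9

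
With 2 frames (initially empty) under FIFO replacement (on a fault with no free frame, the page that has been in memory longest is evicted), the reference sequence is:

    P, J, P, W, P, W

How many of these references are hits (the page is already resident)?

P: fault, frames (P)
J: fault, frames (P J)
P: hit
W: fault, evict P, frames (J W)
P: fault, evict J, frames (W P)
W: hit
Hits: 2.

2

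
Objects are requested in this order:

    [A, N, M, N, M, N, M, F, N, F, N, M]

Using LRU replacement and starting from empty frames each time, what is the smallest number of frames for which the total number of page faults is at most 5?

f=1: 12 faults
f=2: 6 faults
f=3: 4 faults
f=4: 4 faults
Smallest f with faults ≤ 5 is 3.

3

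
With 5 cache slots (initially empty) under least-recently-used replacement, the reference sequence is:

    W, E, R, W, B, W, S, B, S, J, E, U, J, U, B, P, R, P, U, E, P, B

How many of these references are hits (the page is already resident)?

W → miss, frames (W)
E → miss, frames (W E)
R → miss, frames (W E R)
W → hit
B → miss, frames (E R W B)
W → hit
S → miss, frames (E R B W S)
B → hit
S → hit
J → miss, evict E, frames (R W B S J)
E → miss, evict R, frames (W B S J E)
U → miss, evict W, frames (B S J E U)
J → hit
U → hit
B → hit
P → miss, evict S, frames (E J U B P)
R → miss, evict E, frames (J U B P R)
P → hit
U → hit
E → miss, evict J, frames (B R P U E)
P → hit
B → hit
Hits: 11.

11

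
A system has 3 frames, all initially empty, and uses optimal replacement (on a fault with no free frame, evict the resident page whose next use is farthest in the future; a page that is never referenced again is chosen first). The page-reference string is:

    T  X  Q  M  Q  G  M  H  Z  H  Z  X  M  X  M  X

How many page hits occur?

T → fault, frames {T}
X → fault, frames {T,X}
Q → fault, frames {T,X,Q}
M → fault, evict T, frames {X,Q,M}
Q → hit
G → fault, evict Q, frames {X,M,G}
M → hit
H → fault, evict G, frames {X,M,H}
Z → fault, evict M, frames {X,H,Z}
H → hit
Z → hit
X → hit
M → fault, evict Z, frames {X,H,M}
X → hit
M → hit
X → hit
Hits: 8.

8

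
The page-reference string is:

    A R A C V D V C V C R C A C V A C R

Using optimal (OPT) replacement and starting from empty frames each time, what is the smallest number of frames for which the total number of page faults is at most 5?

f=1: 18 faults
f=2: 11 faults
f=3: 8 faults
f=4: 6 faults
f=5: 5 faults
Smallest f with faults ≤ 5 is 5.

5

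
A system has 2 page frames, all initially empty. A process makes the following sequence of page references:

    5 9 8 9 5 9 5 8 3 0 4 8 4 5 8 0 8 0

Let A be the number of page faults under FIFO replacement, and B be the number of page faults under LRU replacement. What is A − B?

1

Under FIFO: F F F . F F . F F F F F . F . F F . → 13 faults.
Under LRU: F F F . F . . F F F F F . F F F . . → 12 faults.
A − B = 13 − 12 = 1.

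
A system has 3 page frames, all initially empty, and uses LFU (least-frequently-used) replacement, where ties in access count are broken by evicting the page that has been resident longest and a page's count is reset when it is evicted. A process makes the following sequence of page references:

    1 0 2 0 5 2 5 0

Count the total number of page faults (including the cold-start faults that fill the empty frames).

4

1 -> fault, frames [1]
0 -> fault, frames [1, 0]
2 -> fault, frames [1, 0, 2]
0 -> hit
5 -> fault, evict 1, frames [0, 2, 5]
2 -> hit
5 -> hit
0 -> hit
Page faults: 4.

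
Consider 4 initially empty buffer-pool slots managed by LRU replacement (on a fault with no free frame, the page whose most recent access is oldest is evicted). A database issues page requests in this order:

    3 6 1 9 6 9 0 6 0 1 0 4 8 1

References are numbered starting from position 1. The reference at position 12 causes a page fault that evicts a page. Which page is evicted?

pos 1: 3 → miss, frames {3}
pos 2: 6 → miss, frames {3,6}
pos 3: 1 → miss, frames {3,6,1}
pos 4: 9 → miss, frames {3,6,1,9}
pos 5: 6 → hit
pos 6: 9 → hit
pos 7: 0 → miss, evict 3, frames {1,6,9,0}
pos 8: 6 → hit
pos 9: 0 → hit
pos 10: 1 → hit
pos 11: 0 → hit
pos 12: 4 → miss, evict 9, frames {6,1,0,4}
At position 12, page 9 is evicted.

9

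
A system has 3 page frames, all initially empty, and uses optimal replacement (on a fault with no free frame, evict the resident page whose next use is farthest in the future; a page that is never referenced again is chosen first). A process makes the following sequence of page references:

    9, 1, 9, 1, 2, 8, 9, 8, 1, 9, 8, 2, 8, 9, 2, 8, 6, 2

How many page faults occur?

6

9: fault, frames (9)
1: fault, frames (9 1)
9: hit
1: hit
2: fault, frames (9 1 2)
8: fault, evict 2, frames (9 1 8)
9: hit
8: hit
1: hit
9: hit
8: hit
2: fault, evict 1, frames (9 8 2)
8: hit
9: hit
2: hit
8: hit
6: fault, evict 8, frames (9 2 6)
2: hit
Page faults: 6.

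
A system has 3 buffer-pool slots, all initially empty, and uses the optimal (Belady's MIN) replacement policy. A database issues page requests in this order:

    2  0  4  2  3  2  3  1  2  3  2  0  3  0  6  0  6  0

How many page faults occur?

2 → fault, frames (2)
0 → fault, frames (2 0)
4 → fault, frames (2 0 4)
2 → hit
3 → fault, evict 4, frames (2 0 3)
2 → hit
3 → hit
1 → fault, evict 0, frames (2 3 1)
2 → hit
3 → hit
2 → hit
0 → fault, evict 1, frames (2 3 0)
3 → hit
0 → hit
6 → fault, evict 3, frames (2 0 6)
0 → hit
6 → hit
0 → hit
Page faults: 7.

7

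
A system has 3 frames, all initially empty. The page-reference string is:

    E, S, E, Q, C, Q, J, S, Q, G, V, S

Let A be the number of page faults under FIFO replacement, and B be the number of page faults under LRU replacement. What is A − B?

Under FIFO: F F . F F . F F F F F F → 10 faults.
Under LRU: F F . F F . F F . F F F → 9 faults.
A − B = 10 − 9 = 1.

1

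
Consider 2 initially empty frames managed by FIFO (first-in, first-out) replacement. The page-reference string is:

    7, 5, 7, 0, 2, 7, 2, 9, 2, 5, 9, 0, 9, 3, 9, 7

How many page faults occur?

7 → miss, frames [7]
5 → miss, frames [7, 5]
7 → hit
0 → miss, evict 7, frames [5, 0]
2 → miss, evict 5, frames [0, 2]
7 → miss, evict 0, frames [2, 7]
2 → hit
9 → miss, evict 2, frames [7, 9]
2 → miss, evict 7, frames [9, 2]
5 → miss, evict 9, frames [2, 5]
9 → miss, evict 2, frames [5, 9]
0 → miss, evict 5, frames [9, 0]
9 → hit
3 → miss, evict 9, frames [0, 3]
9 → miss, evict 0, frames [3, 9]
7 → miss, evict 3, frames [9, 7]
Page faults: 13.

13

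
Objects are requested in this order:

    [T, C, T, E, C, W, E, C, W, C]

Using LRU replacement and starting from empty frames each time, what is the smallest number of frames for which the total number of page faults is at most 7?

f=1: 10 faults
f=2: 8 faults
f=3: 4 faults
f=4: 4 faults
Smallest f with faults ≤ 7 is 3.

3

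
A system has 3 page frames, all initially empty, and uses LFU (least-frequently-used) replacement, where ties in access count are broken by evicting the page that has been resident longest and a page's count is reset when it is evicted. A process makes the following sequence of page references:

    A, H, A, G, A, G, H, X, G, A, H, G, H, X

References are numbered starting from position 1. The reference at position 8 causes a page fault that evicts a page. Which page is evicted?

H

pos 1: A → miss, frames (A)
pos 2: H → miss, frames (A H)
pos 3: A → hit
pos 4: G → miss, frames (A H G)
pos 5: A → hit
pos 6: G → hit
pos 7: H → hit
pos 8: X → miss, evict H, frames (A G X)
At position 8, page H is evicted.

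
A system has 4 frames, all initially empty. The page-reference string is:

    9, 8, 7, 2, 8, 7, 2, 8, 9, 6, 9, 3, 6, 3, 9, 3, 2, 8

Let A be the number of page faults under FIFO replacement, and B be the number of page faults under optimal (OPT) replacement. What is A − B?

1

Under FIFO: F F F F . . . . . F F F . . . . . F → 8 faults.
Under OPT: F F F F . . . . . F . F . . . . . F → 7 faults.
A − B = 8 − 7 = 1.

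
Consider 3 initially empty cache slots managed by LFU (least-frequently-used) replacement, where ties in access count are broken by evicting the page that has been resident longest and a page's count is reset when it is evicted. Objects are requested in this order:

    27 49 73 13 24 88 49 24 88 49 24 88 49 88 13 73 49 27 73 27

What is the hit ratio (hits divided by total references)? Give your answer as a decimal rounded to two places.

0.40

27: miss, frames (27)
49: miss, frames (27 49)
73: miss, frames (27 49 73)
13: miss, evict 27, frames (49 73 13)
24: miss, evict 49, frames (73 13 24)
88: miss, evict 73, frames (13 24 88)
49: miss, evict 13, frames (24 88 49)
24: hit
88: hit
49: hit
24: hit
88: hit
49: hit
88: hit
13: miss, evict 24, frames (88 49 13)
73: miss, evict 13, frames (88 49 73)
49: hit
27: miss, evict 73, frames (88 49 27)
73: miss, evict 27, frames (88 49 73)
27: miss, evict 73, frames (88 49 27)
Hits: 8 of 20 references → 8/20 = 0.4000.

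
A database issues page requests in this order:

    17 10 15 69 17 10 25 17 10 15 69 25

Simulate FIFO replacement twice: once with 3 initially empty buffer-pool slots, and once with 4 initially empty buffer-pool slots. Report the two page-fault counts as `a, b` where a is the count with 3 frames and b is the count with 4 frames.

3 frames: F F F F F F F . . F F . → 9 faults.
4 frames: F F F F . . F F F F F F → 10 faults.
10 > 9: adding a frame increased faults — Belady's anomaly.

9, 10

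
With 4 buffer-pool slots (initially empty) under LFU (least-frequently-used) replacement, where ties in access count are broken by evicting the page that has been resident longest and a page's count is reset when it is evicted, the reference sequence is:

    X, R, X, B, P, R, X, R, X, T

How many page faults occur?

5

X: miss, frames (X)
R: miss, frames (X R)
X: hit
B: miss, frames (X R B)
P: miss, frames (X R B P)
R: hit
X: hit
R: hit
X: hit
T: miss, evict B, frames (X R P T)
Page faults: 5.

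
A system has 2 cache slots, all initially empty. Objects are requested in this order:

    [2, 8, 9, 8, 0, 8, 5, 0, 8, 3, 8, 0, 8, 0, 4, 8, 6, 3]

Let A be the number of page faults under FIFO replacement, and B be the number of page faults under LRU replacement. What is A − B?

1

Under FIFO: F F F . F F F F F F . F F . F . F F → 14 faults.
Under LRU: F F F . F . F F F F . F . . F F F F → 13 faults.
A − B = 14 − 13 = 1.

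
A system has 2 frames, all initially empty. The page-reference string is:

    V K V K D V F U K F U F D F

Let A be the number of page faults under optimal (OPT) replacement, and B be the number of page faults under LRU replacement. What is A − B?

Under OPT: F F . . F . F F F . F . F . → 8 faults.
Under LRU: F F . . F F F F F F F . F . → 10 faults.
A − B = 8 − 10 = -2.

-2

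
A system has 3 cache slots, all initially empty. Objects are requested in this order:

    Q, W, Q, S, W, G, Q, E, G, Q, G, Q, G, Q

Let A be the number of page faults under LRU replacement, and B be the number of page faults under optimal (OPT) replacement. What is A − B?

1

Under LRU: F F . F . F F F . . . . . . → 6 faults.
Under OPT: F F . F . F . F . . . . . . → 5 faults.
A − B = 6 − 5 = 1.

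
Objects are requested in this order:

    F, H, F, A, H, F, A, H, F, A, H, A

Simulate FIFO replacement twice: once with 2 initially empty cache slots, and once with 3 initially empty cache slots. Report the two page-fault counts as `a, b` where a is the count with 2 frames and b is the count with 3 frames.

2 frames: F F . F . F . F . F . . → 6 faults.
3 frames: F F . F . . . . . . . . → 3 faults.
3 < 6: adding a frame reduced faults, as is typical.

6, 3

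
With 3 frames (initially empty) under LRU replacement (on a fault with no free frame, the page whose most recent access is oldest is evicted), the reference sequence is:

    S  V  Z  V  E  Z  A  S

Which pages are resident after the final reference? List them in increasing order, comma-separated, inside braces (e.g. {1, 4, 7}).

{A, S, Z}

S → fault, frames {S}
V → fault, frames {S,V}
Z → fault, frames {S,V,Z}
V → hit
E → fault, evict S, frames {Z,V,E}
Z → hit
A → fault, evict V, frames {E,Z,A}
S → fault, evict E, frames {Z,A,S}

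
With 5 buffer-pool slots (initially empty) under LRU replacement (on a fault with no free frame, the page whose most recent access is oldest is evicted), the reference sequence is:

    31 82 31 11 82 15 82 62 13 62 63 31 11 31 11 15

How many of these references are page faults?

10

31: miss, frames {31}
82: miss, frames {31,82}
31: hit
11: miss, frames {82,31,11}
82: hit
15: miss, frames {31,11,82,15}
82: hit
62: miss, frames {31,11,15,82,62}
13: miss, evict 31, frames {11,15,82,62,13}
62: hit
63: miss, evict 11, frames {15,82,13,62,63}
31: miss, evict 15, frames {82,13,62,63,31}
11: miss, evict 82, frames {13,62,63,31,11}
31: hit
11: hit
15: miss, evict 13, frames {62,63,31,11,15}
Page faults: 10.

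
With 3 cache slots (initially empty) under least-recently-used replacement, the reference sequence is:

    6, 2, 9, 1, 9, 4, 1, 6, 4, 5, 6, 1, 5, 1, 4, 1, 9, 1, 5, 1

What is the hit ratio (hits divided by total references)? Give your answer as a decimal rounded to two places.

6 → miss, frames [6]
2 → miss, frames [6, 2]
9 → miss, frames [6, 2, 9]
1 → miss, evict 6, frames [2, 9, 1]
9 → hit
4 → miss, evict 2, frames [1, 9, 4]
1 → hit
6 → miss, evict 9, frames [4, 1, 6]
4 → hit
5 → miss, evict 1, frames [6, 4, 5]
6 → hit
1 → miss, evict 4, frames [5, 6, 1]
5 → hit
1 → hit
4 → miss, evict 6, frames [5, 1, 4]
1 → hit
9 → miss, evict 5, frames [4, 1, 9]
1 → hit
5 → miss, evict 4, frames [9, 1, 5]
1 → hit
Hits: 9 of 20 references → 9/20 = 0.4500.

0.45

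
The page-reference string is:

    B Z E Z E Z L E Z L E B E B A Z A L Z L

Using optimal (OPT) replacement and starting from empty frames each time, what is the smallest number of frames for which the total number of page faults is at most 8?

f=1: 20 faults
f=2: 10 faults
f=3: 7 faults
f=4: 5 faults
f=5: 5 faults
Smallest f with faults ≤ 8 is 3.

3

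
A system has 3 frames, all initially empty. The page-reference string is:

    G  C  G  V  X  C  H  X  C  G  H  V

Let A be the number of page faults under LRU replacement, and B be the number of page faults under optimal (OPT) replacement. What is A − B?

2

Under LRU: F F . F F F F . . F F F → 9 faults.
Under OPT: F F . F F . F . . F . F → 7 faults.
A − B = 9 − 7 = 2.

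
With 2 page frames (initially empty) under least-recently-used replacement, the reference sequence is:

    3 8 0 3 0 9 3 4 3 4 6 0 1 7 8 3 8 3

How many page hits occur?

5

3: miss, frames {3}
8: miss, frames {3,8}
0: miss, evict 3, frames {8,0}
3: miss, evict 8, frames {0,3}
0: hit
9: miss, evict 3, frames {0,9}
3: miss, evict 0, frames {9,3}
4: miss, evict 9, frames {3,4}
3: hit
4: hit
6: miss, evict 3, frames {4,6}
0: miss, evict 4, frames {6,0}
1: miss, evict 6, frames {0,1}
7: miss, evict 0, frames {1,7}
8: miss, evict 1, frames {7,8}
3: miss, evict 7, frames {8,3}
8: hit
3: hit
Hits: 5.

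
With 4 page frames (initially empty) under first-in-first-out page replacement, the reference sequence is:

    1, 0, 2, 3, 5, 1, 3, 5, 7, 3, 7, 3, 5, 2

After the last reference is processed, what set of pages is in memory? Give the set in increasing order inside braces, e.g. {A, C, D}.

{1, 2, 5, 7}

1 → miss, frames [1]
0 → miss, frames [1, 0]
2 → miss, frames [1, 0, 2]
3 → miss, frames [1, 0, 2, 3]
5 → miss, evict 1, frames [0, 2, 3, 5]
1 → miss, evict 0, frames [2, 3, 5, 1]
3 → hit
5 → hit
7 → miss, evict 2, frames [3, 5, 1, 7]
3 → hit
7 → hit
3 → hit
5 → hit
2 → miss, evict 3, frames [5, 1, 7, 2]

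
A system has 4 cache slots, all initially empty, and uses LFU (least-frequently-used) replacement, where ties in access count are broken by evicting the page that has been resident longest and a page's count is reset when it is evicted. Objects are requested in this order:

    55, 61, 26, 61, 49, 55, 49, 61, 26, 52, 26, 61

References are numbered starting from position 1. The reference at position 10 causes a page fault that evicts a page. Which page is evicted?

pos 1: 55 -> fault, frames (55)
pos 2: 61 -> fault, frames (55 61)
pos 3: 26 -> fault, frames (55 61 26)
pos 4: 61 -> hit
pos 5: 49 -> fault, frames (55 61 26 49)
pos 6: 55 -> hit
pos 7: 49 -> hit
pos 8: 61 -> hit
pos 9: 26 -> hit
pos 10: 52 -> fault, evict 55, frames (61 26 49 52)
At position 10, page 55 is evicted.

55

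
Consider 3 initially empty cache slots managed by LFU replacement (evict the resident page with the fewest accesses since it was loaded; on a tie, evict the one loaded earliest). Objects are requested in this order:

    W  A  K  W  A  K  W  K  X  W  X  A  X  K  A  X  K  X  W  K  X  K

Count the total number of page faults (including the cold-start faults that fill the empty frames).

W -> fault, frames (W)
A -> fault, frames (W A)
K -> fault, frames (W A K)
W -> hit
A -> hit
K -> hit
W -> hit
K -> hit
X -> fault, evict A, frames (W K X)
W -> hit
X -> hit
A -> fault, evict X, frames (W K A)
X -> fault, evict A, frames (W K X)
K -> hit
A -> fault, evict X, frames (W K A)
X -> fault, evict A, frames (W K X)
K -> hit
X -> hit
W -> hit
K -> hit
X -> hit
K -> hit
Page faults: 8.

8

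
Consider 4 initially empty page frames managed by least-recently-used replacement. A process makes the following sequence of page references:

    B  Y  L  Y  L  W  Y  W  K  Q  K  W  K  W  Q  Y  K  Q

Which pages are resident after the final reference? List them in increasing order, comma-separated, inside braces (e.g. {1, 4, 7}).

{K, Q, W, Y}

B -> fault, frames [B]
Y -> fault, frames [B, Y]
L -> fault, frames [B, Y, L]
Y -> hit
L -> hit
W -> fault, frames [B, Y, L, W]
Y -> hit
W -> hit
K -> fault, evict B, frames [L, Y, W, K]
Q -> fault, evict L, frames [Y, W, K, Q]
K -> hit
W -> hit
K -> hit
W -> hit
Q -> hit
Y -> hit
K -> hit
Q -> hit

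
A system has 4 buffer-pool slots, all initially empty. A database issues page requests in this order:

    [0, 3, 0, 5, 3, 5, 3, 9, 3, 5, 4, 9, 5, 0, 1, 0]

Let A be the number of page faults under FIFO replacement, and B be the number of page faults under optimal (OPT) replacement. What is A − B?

Under FIFO: F F . F . . . F . . F . . F F . → 7 faults.
Under OPT: F F . F . . . F . . F . . . F . → 6 faults.
A − B = 7 − 6 = 1.

1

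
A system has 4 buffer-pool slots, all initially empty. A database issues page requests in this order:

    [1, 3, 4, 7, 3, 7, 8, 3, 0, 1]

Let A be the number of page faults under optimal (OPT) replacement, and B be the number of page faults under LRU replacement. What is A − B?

Under OPT: F F F F . . F . F . → 6 faults.
Under LRU: F F F F . . F . F F → 7 faults.
A − B = 6 − 7 = -1.

-1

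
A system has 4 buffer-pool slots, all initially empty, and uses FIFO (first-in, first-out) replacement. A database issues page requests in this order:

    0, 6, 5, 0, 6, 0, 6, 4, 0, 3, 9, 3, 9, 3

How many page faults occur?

6

0: miss, frames {0}
6: miss, frames {0,6}
5: miss, frames {0,6,5}
0: hit
6: hit
0: hit
6: hit
4: miss, frames {0,6,5,4}
0: hit
3: miss, evict 0, frames {6,5,4,3}
9: miss, evict 6, frames {5,4,3,9}
3: hit
9: hit
3: hit
Page faults: 6.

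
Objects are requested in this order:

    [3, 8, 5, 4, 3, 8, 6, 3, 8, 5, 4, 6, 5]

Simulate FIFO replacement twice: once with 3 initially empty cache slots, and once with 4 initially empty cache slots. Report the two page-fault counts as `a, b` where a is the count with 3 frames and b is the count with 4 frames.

9, 10

3 frames: F F F F F F F . . F F . . → 9 faults.
4 frames: F F F F . . F F F F F F . → 10 faults.
10 > 9: adding a frame increased faults — Belady's anomaly.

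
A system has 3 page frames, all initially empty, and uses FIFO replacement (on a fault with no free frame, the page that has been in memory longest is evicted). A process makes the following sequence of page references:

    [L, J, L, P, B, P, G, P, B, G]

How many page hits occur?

L -> miss, frames (L)
J -> miss, frames (L J)
L -> hit
P -> miss, frames (L J P)
B -> miss, evict L, frames (J P B)
P -> hit
G -> miss, evict J, frames (P B G)
P -> hit
B -> hit
G -> hit
Hits: 5.

5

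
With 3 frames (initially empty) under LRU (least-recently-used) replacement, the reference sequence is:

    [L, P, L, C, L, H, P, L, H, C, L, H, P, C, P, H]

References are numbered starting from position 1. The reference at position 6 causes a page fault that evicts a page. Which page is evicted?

pos 1: L: fault, frames {L}
pos 2: P: fault, frames {L,P}
pos 3: L: hit
pos 4: C: fault, frames {P,L,C}
pos 5: L: hit
pos 6: H: fault, evict P, frames {C,L,H}
At position 6, page P is evicted.

P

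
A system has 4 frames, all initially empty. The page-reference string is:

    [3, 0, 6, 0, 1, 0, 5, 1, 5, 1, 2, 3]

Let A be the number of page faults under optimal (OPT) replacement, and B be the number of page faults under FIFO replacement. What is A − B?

-1

Under OPT: F F F . F . F . . . F . → 6 faults.
Under FIFO: F F F . F . F . . . F F → 7 faults.
A − B = 6 − 7 = -1.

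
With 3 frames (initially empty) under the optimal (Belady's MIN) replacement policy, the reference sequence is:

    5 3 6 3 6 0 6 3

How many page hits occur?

4

5 -> miss, frames {5}
3 -> miss, frames {5,3}
6 -> miss, frames {5,3,6}
3 -> hit
6 -> hit
0 -> miss, evict 5, frames {3,6,0}
6 -> hit
3 -> hit
Hits: 4.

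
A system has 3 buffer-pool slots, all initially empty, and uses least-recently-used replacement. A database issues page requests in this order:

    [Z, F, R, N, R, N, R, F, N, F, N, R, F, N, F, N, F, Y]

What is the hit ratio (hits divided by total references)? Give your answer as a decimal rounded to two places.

Z → fault, frames [Z]
F → fault, frames [Z, F]
R → fault, frames [Z, F, R]
N → fault, evict Z, frames [F, R, N]
R → hit
N → hit
R → hit
F → hit
N → hit
F → hit
N → hit
R → hit
F → hit
N → hit
F → hit
N → hit
F → hit
Y → fault, evict R, frames [N, F, Y]
Hits: 13 of 18 references → 13/18 = 0.7222.

0.72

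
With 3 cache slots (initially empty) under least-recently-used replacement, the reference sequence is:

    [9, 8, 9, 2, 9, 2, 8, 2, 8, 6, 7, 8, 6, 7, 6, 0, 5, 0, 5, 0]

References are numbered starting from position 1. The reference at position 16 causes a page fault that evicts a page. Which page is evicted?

pos 1: 9: miss, frames (9)
pos 2: 8: miss, frames (9 8)
pos 3: 9: hit
pos 4: 2: miss, frames (8 9 2)
pos 5: 9: hit
pos 6: 2: hit
pos 7: 8: hit
pos 8: 2: hit
pos 9: 8: hit
pos 10: 6: miss, evict 9, frames (2 8 6)
pos 11: 7: miss, evict 2, frames (8 6 7)
pos 12: 8: hit
pos 13: 6: hit
pos 14: 7: hit
pos 15: 6: hit
pos 16: 0: miss, evict 8, frames (7 6 0)
At position 16, page 8 is evicted.

8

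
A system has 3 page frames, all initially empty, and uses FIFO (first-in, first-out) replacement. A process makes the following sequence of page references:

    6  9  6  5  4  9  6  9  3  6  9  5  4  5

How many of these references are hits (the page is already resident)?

5

6 → fault, frames [6]
9 → fault, frames [6, 9]
6 → hit
5 → fault, frames [6, 9, 5]
4 → fault, evict 6, frames [9, 5, 4]
9 → hit
6 → fault, evict 9, frames [5, 4, 6]
9 → fault, evict 5, frames [4, 6, 9]
3 → fault, evict 4, frames [6, 9, 3]
6 → hit
9 → hit
5 → fault, evict 6, frames [9, 3, 5]
4 → fault, evict 9, frames [3, 5, 4]
5 → hit
Hits: 5.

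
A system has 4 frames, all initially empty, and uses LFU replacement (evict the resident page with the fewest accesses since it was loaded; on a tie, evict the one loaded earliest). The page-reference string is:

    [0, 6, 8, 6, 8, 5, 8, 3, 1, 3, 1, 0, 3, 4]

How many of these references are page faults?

8

0 → miss, frames {0}
6 → miss, frames {0,6}
8 → miss, frames {0,6,8}
6 → hit
8 → hit
5 → miss, frames {0,6,8,5}
8 → hit
3 → miss, evict 0, frames {6,8,5,3}
1 → miss, evict 5, frames {6,8,3,1}
3 → hit
1 → hit
0 → miss, evict 6, frames {8,3,1,0}
3 → hit
4 → miss, evict 0, frames {8,3,1,4}
Page faults: 8.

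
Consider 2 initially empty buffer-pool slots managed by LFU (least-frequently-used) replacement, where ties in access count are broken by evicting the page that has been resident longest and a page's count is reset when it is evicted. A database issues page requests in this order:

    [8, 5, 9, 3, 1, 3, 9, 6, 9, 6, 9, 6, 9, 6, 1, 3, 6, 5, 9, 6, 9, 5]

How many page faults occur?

20

8 → miss, frames [8]
5 → miss, frames [8, 5]
9 → miss, evict 8, frames [5, 9]
3 → miss, evict 5, frames [9, 3]
1 → miss, evict 9, frames [3, 1]
3 → hit
9 → miss, evict 1, frames [3, 9]
6 → miss, evict 9, frames [3, 6]
9 → miss, evict 6, frames [3, 9]
6 → miss, evict 9, frames [3, 6]
9 → miss, evict 6, frames [3, 9]
6 → miss, evict 9, frames [3, 6]
9 → miss, evict 6, frames [3, 9]
6 → miss, evict 9, frames [3, 6]
1 → miss, evict 6, frames [3, 1]
3 → hit
6 → miss, evict 1, frames [3, 6]
5 → miss, evict 6, frames [3, 5]
9 → miss, evict 5, frames [3, 9]
6 → miss, evict 9, frames [3, 6]
9 → miss, evict 6, frames [3, 9]
5 → miss, evict 9, frames [3, 5]
Page faults: 20.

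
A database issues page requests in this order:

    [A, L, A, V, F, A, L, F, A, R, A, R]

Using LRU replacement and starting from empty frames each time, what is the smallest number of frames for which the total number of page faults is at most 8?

3

f=1: 12 faults
f=2: 9 faults
f=3: 6 faults
f=4: 5 faults
f=5: 5 faults
Smallest f with faults ≤ 8 is 3.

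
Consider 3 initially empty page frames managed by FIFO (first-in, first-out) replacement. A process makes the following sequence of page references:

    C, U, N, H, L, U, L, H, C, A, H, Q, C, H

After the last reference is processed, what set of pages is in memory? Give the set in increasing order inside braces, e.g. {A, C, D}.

C: fault, frames {C}
U: fault, frames {C,U}
N: fault, frames {C,U,N}
H: fault, evict C, frames {U,N,H}
L: fault, evict U, frames {N,H,L}
U: fault, evict N, frames {H,L,U}
L: hit
H: hit
C: fault, evict H, frames {L,U,C}
A: fault, evict L, frames {U,C,A}
H: fault, evict U, frames {C,A,H}
Q: fault, evict C, frames {A,H,Q}
C: fault, evict A, frames {H,Q,C}
H: hit

{C, H, Q}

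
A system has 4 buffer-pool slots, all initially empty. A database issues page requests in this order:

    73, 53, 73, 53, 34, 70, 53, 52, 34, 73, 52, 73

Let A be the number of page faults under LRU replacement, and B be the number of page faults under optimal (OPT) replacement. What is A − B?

Under LRU: F F . . F F . F . F . . → 6 faults.
Under OPT: F F . . F F . F . . . . → 5 faults.
A − B = 6 − 5 = 1.

1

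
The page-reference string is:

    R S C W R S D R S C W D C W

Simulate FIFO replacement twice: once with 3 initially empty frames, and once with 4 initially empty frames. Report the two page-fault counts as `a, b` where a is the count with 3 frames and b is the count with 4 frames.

3 frames: F F F F F F F . . F F . . . → 9 faults.
4 frames: F F F F . . F F F F F F . . → 10 faults.
10 > 9: adding a frame increased faults — Belady's anomaly.

9, 10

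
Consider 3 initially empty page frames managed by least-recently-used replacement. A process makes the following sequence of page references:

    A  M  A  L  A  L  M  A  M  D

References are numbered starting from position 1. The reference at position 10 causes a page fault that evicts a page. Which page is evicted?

pos 1: A: miss, frames {A}
pos 2: M: miss, frames {A,M}
pos 3: A: hit
pos 4: L: miss, frames {M,A,L}
pos 5: A: hit
pos 6: L: hit
pos 7: M: hit
pos 8: A: hit
pos 9: M: hit
pos 10: D: miss, evict L, frames {A,M,D}
At position 10, page L is evicted.

L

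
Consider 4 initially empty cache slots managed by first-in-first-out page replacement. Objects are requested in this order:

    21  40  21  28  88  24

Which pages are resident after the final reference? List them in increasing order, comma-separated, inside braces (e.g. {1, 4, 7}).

21 -> miss, frames {21}
40 -> miss, frames {21,40}
21 -> hit
28 -> miss, frames {21,40,28}
88 -> miss, frames {21,40,28,88}
24 -> miss, evict 21, frames {40,28,88,24}

{24, 28, 40, 88}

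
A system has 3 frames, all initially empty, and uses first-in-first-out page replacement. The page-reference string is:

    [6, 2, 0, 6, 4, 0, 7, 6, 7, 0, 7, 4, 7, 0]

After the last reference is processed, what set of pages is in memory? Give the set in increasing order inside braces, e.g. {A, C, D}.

{0, 4, 7}

6 -> miss, frames [6]
2 -> miss, frames [6, 2]
0 -> miss, frames [6, 2, 0]
6 -> hit
4 -> miss, evict 6, frames [2, 0, 4]
0 -> hit
7 -> miss, evict 2, frames [0, 4, 7]
6 -> miss, evict 0, frames [4, 7, 6]
7 -> hit
0 -> miss, evict 4, frames [7, 6, 0]
7 -> hit
4 -> miss, evict 7, frames [6, 0, 4]
7 -> miss, evict 6, frames [0, 4, 7]
0 -> hit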